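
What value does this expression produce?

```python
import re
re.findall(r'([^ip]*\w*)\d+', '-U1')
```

This matches zero or more of any character except [ip], then zero or more of a word character (captured); then one or more of a digit.
Scanning left to right: at [0:3] match '-U1', group 1 = '-U'.
Because there's exactly one group, `findall` drops the full match and keeps group 1 from the one hit.

['-U']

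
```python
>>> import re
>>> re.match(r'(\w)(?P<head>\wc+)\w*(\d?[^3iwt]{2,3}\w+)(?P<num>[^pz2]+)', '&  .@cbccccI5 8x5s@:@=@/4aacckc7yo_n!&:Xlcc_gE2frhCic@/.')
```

None

With `match`, the pattern is implicitly anchored at the beginning.
Here position 0 doesn't satisfy it, so the call returns None.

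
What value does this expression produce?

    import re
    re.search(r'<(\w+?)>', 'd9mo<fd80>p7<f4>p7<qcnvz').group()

`re.search` tries every starting position until one works.
The match spans [4:10] → '<fd80>'.
Captured: group 1 = 'fd80'.

'<fd80>'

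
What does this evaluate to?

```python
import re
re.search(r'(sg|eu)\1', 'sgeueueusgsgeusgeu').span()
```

(2, 6)

After group 1 captures some text, `\1` only succeeds where that same text appears again.
`re.search` tries every starting position until one works.
The match spans [2:6] → 'eueu'.
Captured: group 1 = 'eu'.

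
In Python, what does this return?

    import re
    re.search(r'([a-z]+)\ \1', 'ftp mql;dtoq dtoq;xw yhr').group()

`\1` is not a pattern — it's the concrete string captured by group 1, re-applied verbatim.
`re.search` scans for the first position where the pattern succeeds.
The match spans [8:17] → 'dtoq dtoq'.
Captured: group 1 = 'dtoq'.

'dtoq dtoq'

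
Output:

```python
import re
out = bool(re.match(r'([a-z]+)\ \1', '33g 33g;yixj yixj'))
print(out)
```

False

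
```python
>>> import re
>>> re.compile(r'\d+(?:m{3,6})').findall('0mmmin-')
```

['0mmm']

This matches one or more of a digit; then 3 to 6 of a literal 'm' (non-capturing group).
Scanning left to right: at [0:4] → '0mmm'.
With no groups in the pattern, `findall` gives back each whole match — 1 here.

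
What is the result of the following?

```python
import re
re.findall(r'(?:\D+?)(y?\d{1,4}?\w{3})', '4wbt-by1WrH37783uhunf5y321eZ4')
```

Pattern: one or more of a non-digit (lazy) (non-capturing group); then optionally the literal 'y', then 1 to 4 of a digit (lazy), then exactly 3 of a word character (captured).
Walking the string: at [1:11] match 'wbt-by1WrH', group 1 = 'y1WrH'; at [16:25] match 'uhunf5y32', group 1 = '5y32'.
One capturing group, so `findall` returns just the captured substring from each match — 2 in all.

['y1WrH', '5y32']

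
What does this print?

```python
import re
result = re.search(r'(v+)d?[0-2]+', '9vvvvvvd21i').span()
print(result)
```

This matches one or more of a literal 'v' (captured); then optionally a literal 'd', then one or more of a character in [0-2].
Unlike `match`, `search` isn't anchored — it looks for the pattern anywhere in the string.
The match spans [1:10] → 'vvvvvvd21'.
Captured: group 1 = 'vvvvvv'.

(1, 10)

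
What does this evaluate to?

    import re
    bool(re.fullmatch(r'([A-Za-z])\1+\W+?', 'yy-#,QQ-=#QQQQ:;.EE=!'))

The backreference `\1` re-matches whatever the first group consumed, character for character.
For `fullmatch`, every character of the input must be accounted for by the pattern.
Here the string isn't matched end-to-end, so the call returns None, and `bool(None)` is False.

False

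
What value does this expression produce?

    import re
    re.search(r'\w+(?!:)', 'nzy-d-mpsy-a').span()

(0, 3)

`(?!…)`/`(?<!…)` only lets a position through if the neighbouring text does NOT match; no characters are consumed.
Unlike `match`, `search` isn't anchored — it looks for the pattern anywhere in the string.
The match spans [0:3] → 'nzy'.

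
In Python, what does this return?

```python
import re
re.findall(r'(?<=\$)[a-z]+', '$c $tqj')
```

The lookaround is zero-width — it requires the adjacent text to match without consuming it, so the asserted text isn't part of the match.
Matches: at [1:2] → 'c'; at [4:7] → 'tqj'.
No capturing groups, so `findall` returns the 2 full match strings.

['c', 'tqj']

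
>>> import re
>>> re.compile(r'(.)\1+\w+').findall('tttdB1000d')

After group 1 captures some text, `\1` only succeeds where that same text appears again.
`findall` collects group 1 from the one match (1 total).

['t']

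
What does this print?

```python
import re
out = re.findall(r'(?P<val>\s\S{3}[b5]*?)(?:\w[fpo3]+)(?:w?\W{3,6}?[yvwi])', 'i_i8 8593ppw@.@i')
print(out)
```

The pattern matches whitespace, then exactly 3 of a non-whitespace character, then zero or more of one of [b5] (lazy) (captured as 'val'); then a word character, then one or more of one of [fpo3] (non-capturing group); then optionally a literal 'w', then 3 to 6 of a non-word character (lazy), then one of [yvwi] (non-capturing group).
One capturing group, so `findall` returns just the captured substring from the one match — 1 in all.

[' 859']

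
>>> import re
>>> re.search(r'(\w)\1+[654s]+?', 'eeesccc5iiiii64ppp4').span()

A backreference is literal: `\1` must see the identical characters the first group matched.
`search` walks the string left to right and returns the first match it finds.
The match spans [0:4] → 'eees'.
Captured: group 1 = 'e'.

(0, 4)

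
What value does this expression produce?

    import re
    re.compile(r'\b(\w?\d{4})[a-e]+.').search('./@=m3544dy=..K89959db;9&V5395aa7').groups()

('m3544',)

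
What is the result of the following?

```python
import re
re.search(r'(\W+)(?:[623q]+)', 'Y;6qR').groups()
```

(';',)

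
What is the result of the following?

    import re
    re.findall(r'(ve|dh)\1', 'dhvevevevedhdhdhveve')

After group 1 captures some text, `\1` only succeeds where that same text appears again.
One capturing group, so `findall` returns just the captured substring from each match — 4 in all.

['ve', 've', 'dh', 've']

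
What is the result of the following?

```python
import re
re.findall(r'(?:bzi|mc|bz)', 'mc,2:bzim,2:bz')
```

['mc', 'bzi', 'bz']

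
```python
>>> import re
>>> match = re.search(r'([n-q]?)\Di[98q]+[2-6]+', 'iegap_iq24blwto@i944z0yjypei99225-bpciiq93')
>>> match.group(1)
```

'p'

The match spans [4:10] → 'p_iq24'.
Captured: group 1 = 'p'.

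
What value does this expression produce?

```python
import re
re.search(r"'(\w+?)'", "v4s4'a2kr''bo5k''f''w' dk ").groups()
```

The match spans [4:10] → "'a2kr'".
Captured: group 1 = 'a2kr'.

('a2kr',)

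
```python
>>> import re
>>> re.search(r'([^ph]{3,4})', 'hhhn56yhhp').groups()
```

Pattern: 3 to 4 of any character except [ph] (captured).
`search` walks the string left to right and returns the first match it finds.
The match spans [3:7] → 'n56y'.
Captured: group 1 = 'n56y'.

('n56y',)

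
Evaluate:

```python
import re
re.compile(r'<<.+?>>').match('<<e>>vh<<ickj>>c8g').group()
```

'<<e>>'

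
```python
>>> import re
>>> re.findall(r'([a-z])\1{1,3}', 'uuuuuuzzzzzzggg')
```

After group 1 captures some text, `\1` only succeeds where that same text appears again.
Walking the string: at [0:4] match 'uuuu', group 1 = 'u'; at [4:6] match 'uu', group 1 = 'u'; at [6:10] match 'zzzz', group 1 = 'z'; at [10:12] match 'zz', group 1 = 'z'; at [12:15] match 'ggg', group 1 = 'g'.
Because there's exactly one group, `findall` drops the full match and keeps group 1 from each hit.

['u', 'u', 'z', 'z', 'g']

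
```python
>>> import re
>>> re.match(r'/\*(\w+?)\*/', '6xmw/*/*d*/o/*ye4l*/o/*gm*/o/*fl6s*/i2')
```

With `match`, the pattern is implicitly anchored at the beginning.
Here the string doesn't start with a match, so the call returns None.

None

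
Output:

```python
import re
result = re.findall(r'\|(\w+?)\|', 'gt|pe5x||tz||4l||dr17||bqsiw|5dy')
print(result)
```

With a single group, `findall` returns only what that group captured — 5 items.

['pe5x', 'tz', '4l', 'dr17', 'bqsiw']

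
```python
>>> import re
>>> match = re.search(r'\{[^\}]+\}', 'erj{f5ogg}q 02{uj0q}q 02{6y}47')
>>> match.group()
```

'{f5ogg}'

The match spans [3:10] → '{f5ogg}'.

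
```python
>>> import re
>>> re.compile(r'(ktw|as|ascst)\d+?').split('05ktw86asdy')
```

The group in the pattern means `split` returns the separators' captures alongside the pieces.

['05', 'ktw', '6asdy']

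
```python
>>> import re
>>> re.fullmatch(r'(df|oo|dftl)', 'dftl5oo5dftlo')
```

None

`fullmatch` succeeds only if the pattern covers the string from start to end.
Here the pattern can't cover the whole string, so the call returns None.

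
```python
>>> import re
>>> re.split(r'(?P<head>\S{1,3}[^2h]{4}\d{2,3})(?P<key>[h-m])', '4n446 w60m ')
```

['', '4n446 w60', 'm', ' ']

This matches 1 to 3 of a non-whitespace character, then exactly 4 of any character except [2h], then 2 to 3 of a digit (captured as 'head'); then a character in [h-m] (captured as 'key').
Matches to split on: at [0:10] → '4n446 w60m'.
The group in the pattern means `split` returns the separators' captures alongside the pieces.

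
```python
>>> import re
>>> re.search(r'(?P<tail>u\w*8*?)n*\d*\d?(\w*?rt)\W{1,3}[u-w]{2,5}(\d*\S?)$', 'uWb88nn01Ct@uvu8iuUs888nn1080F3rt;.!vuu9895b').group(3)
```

Pattern: the literal 'u', then zero or more of a word character, then zero or more of a literal '8' (lazy) (captured as 'tail'); then zero or more of a literal 'n', then zero or more of a digit, then optionally a digit; then zero or more of a word character (lazy), then the literal 'rt' (captured); then 1 to 3 of a non-word character, then 2 to 5 of a character in [u-w]; then zero or more of a digit, then optionally a non-whitespace character (captured); then anchored at the end.
`re.search` scans for the first position where the pattern succeeds.
The match spans [12:44] → 'uvu8iuUs888nn1080F3rt;.!vuu9895b'.
Captured: group 1 = 'uvu8iuUs888nn1080F3', group 2 = 'rt', group 3 = '9895b'.

'9895b'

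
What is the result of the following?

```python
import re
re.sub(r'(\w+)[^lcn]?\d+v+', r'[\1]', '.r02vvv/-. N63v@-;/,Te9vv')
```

'.[r0]/-. [N6]@-;/,[Te]'

Pattern: one or more of a word character (captured); then optionally any character except [lcn], then one or more of a digit, then one or more of the literal 'v'.
Matches: at [1:7] → 'r02vvv'; at [11:15] → 'N63v'; at [20:25] → 'Te9vv'.
Each match is replaced using the text its own group 1 captured.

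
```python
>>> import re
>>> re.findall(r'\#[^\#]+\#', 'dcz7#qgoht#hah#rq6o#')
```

['#qgoht#', '#rq6o#']

No capturing groups, so `findall` returns the 2 full match strings.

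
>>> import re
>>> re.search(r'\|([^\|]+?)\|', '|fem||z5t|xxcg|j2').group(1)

'fem'

The match spans [0:5] → '|fem|'.
Captured: group 1 = 'fem'.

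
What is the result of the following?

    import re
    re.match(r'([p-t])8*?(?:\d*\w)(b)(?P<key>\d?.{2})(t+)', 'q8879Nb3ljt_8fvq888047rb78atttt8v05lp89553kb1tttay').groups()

Pattern: a character in [p-t] (captured); then zero or more of a literal '8' (lazy); then zero or more of a digit, then a word character (non-capturing group); then a literal 'b' (captured); then optionally a digit, then exactly 2 of any character (captured as 'key'); then one or more of a literal 't' (captured).
`re.match` won't scan ahead — the pattern has to work from the very first character.
The match spans [0:11] → 'q8879Nb3ljt'.
Captured: group 1 = 'q', group 2 = 'b', group 3 = '3lj', group 4 = 't'.

('q', 'b', '3lj', 't')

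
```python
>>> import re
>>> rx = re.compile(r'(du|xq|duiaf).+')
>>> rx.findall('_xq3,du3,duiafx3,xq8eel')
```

Scanning left to right: at [1:23] match 'xq3,du3,duiafx3,xq8eel', group 1 = 'xq'.
Because there's exactly one group, `findall` drops the full match and keeps group 1 from the one hit.

['xq']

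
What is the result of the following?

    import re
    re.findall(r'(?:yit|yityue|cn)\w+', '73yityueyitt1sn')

No capturing groups, so `findall` returns the 1 full match string.

['yityueyitt1sn']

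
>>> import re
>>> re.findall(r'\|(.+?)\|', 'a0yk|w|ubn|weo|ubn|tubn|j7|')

Walking the string: at [4:7] match '|w|', group 1 = 'w'; at [10:15] match '|weo|', group 1 = 'weo'; at [18:24] match '|tubn|', group 1 = 'tubn'.
With a single group, `findall` returns only what that group captured — 3 items.

['w', 'weo', 'tubn']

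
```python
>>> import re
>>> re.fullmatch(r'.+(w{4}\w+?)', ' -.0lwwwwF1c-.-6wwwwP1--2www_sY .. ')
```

This matches one or more of any character; then exactly 4 of the literal 'w', then one or more of a word character (lazy) (captured).
`re.fullmatch` is like wrapping the pattern in `^…$` (in single-line mode).
Here the string isn't matched end-to-end, so the call returns None.

None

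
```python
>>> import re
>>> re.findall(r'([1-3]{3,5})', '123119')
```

The pattern matches 3 to 5 of a character in [1-3] (captured).
Walking the string: at [0:5] match '12311', group 1 = '12311'.
Because there's exactly one group, `findall` drops the full match and keeps group 1 from the one hit.

['12311']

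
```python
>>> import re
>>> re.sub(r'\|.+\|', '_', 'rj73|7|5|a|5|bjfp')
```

'rj73_bjfp'

Every occurrence is swapped for '_'.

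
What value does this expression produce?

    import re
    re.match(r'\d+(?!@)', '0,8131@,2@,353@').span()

(0, 1)

A negative assertion filters positions out without eating any characters.
`match` is anchored at position 0; if the pattern doesn't fit there, it returns None.
The match spans [0:1] → '0'.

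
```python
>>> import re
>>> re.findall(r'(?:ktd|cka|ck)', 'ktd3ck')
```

Scanning left to right: at [0:3] → 'ktd'; at [4:6] → 'ck'.
`findall` yields the raw match text (2 of them) because the pattern has no groups.

['ktd', 'ck']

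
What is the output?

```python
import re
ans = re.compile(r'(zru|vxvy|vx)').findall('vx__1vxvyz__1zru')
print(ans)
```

['vx', 'vxvy', 'zru']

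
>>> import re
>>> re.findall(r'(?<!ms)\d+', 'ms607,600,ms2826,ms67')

['07', '600', '826', '7']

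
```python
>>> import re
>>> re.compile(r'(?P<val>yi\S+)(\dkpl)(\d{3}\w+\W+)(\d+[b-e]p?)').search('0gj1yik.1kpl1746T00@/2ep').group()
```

Pattern: the literal 'yi', then one or more of a non-whitespace character (captured as 'val'); then a digit, then the literal 'kp', then a literal 'l' (captured); then exactly 3 of a digit, then one or more of a word character, then one or more of a non-word character (captured); then one or more of a digit, then a character in [b-e], then optionally a literal 'p' (captured).
`re.search` scans for the first position where the pattern succeeds.
The match spans [4:24] → 'yik.1kpl1746T00@/2ep'.
Captured: group 1 = 'yik.', group 2 = '1kpl', group 3 = '1746T00@/', group 4 = '2ep'.

'yik.1kpl1746T00@/2ep'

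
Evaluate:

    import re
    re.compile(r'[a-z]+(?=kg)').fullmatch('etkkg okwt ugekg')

None

`fullmatch` succeeds only if the pattern covers the string from start to end.
Here there's no way to consume every character, so the call returns None.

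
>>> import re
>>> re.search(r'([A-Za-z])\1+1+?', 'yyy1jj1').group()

'yyy1'

`\1` is not a pattern — it's the concrete string captured by group 1, re-applied verbatim.
The match spans [0:4] → 'yyy1'.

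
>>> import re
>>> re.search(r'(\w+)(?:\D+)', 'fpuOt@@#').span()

The pattern matches one or more of a word character (captured); then one or more of a non-digit (non-capturing group).
The match spans [0:8] → 'fpuOt@@#'.

(0, 8)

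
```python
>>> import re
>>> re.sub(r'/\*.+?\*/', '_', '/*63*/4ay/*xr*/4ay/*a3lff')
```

'_4ay_4ay/*a3lff'

Because the quantifier is non-greedy, it stops expanding at the earliest point where the rest of the pattern can succeed.
Matches: at [0:6] → '/*63*/'; at [9:15] → '/*xr*/'.
Every occurrence is swapped for '_'.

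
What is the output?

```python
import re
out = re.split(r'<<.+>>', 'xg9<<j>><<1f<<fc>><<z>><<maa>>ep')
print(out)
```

The string is cut at each match, leaving 2 pieces.

['xg9', 'ep']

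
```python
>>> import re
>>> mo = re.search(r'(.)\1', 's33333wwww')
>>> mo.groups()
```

('3',)

A backreference is literal: `\1` must see the identical characters the first group matched.
`re.search` tries every starting position until one works.
The match spans [1:3] → '33'.
Captured: group 1 = '3'.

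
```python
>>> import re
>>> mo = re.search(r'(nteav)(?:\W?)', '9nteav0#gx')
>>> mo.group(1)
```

'nteav'

The pattern matches the literal 'nt', then the literal 'eav' (captured); then optionally a non-word character (non-capturing group).
`re.search` scans for the first position where the pattern succeeds.
The match spans [1:6] → 'nteav'.
Captured: group 1 = 'nteav'.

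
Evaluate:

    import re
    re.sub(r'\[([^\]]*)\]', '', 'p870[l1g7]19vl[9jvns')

`sub` substitutes '' at each match site.

'p87019vl[9jvns'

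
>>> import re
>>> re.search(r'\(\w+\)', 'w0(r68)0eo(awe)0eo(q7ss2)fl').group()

'(r68)'

The match spans [2:7] → '(r68)'.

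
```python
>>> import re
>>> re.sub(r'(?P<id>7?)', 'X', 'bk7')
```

The pattern matches optionally a literal '7' (captured as 'id').
Matches: at [0:0] → ''; at [1:1] → ''; at [2:3] → '7'; at [3:3] → ''.
`sub` substitutes 'X' at each match site.

'XbXkXX'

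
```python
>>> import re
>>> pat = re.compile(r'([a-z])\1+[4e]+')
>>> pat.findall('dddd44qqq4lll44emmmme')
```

After group 1 captures some text, `\1` only succeeds where that same text appears again.
Matches: at [0:6] match 'dddd44', group 1 = 'd'; at [6:10] match 'qqq4', group 1 = 'q'; at [10:16] match 'lll44e', group 1 = 'l'; at [16:21] match 'mmmme', group 1 = 'm'.
With a single group, `findall` returns only what that group captured — 4 items.

['d', 'q', 'l', 'm']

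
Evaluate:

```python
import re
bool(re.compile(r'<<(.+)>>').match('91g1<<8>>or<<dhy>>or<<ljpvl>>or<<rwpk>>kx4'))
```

With `match`, the pattern is implicitly anchored at the beginning.
Here the pattern fails at index 0, so the call returns None, and `bool(None)` is False.

False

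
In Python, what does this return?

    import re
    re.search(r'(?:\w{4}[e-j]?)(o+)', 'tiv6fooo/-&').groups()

The pattern matches exactly 4 of a word character, then optionally a character in [e-j] (non-capturing group); then one or more of a literal 'o' (captured).
`search` walks the string left to right and returns the first match it finds.
The match spans [0:8] → 'tiv6fooo'.
Captured: group 1 = 'ooo'.

('ooo',)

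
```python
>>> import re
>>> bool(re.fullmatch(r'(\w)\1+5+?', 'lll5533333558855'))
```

`re.fullmatch` is like wrapping the pattern in `^…$` (in single-line mode).
Here there's no way to consume every character, so the call returns None, and `bool(None)` is False.

False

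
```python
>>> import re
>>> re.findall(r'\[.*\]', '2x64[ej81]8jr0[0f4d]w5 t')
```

['[ej81]8jr0[0f4d]']

Walking the string: at [4:20] → '[ej81]8jr0[0f4d]'.
No capturing groups, so `findall` returns the 1 full match string.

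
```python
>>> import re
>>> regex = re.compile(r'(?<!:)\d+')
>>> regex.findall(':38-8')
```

A negative assertion filters positions out without eating any characters.
`findall` yields the raw match text (2 of them) because the pattern has no groups.

['8', '8']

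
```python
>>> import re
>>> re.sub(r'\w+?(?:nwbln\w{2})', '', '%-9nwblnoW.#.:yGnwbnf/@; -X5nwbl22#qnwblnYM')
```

'%-.#.:yGnwbnf/@; -X5nwbl22#'

The pattern matches one or more of a word character (lazy); then the literal 'nwb', then the literal 'ln', then exactly 2 of a word character (non-capturing group).
Matches: at [2:10] → '9nwblnoW'; at [35:43] → 'qnwblnYM'.
`sub` substitutes '' at each match site.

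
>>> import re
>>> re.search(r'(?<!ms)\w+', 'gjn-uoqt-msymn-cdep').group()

'gjn'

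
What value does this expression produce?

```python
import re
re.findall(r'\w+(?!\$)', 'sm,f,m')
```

The negative lookahead/lookbehind blocks any match where the forbidden context is present.
Scanning left to right: at [0:2] → 'sm'; at [3:4] → 'f'; at [5:6] → 'm'.
With no groups in the pattern, `findall` gives back each whole match — 3 here.

['sm', 'f', 'm']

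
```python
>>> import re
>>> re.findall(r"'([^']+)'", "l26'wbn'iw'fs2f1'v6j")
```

Walking the string: at [3:8] match "'wbn'", group 1 = 'wbn'; at [10:17] match "'fs2f1'", group 1 = 'fs2f1'.
`findall` collects group 1 from each match (2 total).

['wbn', 'fs2f1']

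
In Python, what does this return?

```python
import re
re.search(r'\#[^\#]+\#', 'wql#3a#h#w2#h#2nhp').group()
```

'#3a#'

The match spans [3:7] → '#3a#'.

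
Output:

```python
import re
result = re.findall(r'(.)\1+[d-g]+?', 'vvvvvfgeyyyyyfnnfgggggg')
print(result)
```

['v', 'y', 'n', 'g']

A backreference is literal: `\1` must see the identical characters the first group matched.
Walking the string: at [0:6] match 'vvvvvf', group 1 = 'v'; at [8:14] match 'yyyyyf', group 1 = 'y'; at [14:17] match 'nnf', group 1 = 'n'; at [17:23] match 'gggggg', group 1 = 'g'.
Because there's exactly one group, `findall` drops the full match and keeps group 1 from each hit.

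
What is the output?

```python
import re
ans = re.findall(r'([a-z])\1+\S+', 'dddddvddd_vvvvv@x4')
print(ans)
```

After group 1 captures some text, `\1` only succeeds where that same text appears again.
Matches: at [0:18] match 'dddddvddd_vvvvv@x4', group 1 = 'd'.
With a single group, `findall` returns only what that group captured — 1 item.

['d']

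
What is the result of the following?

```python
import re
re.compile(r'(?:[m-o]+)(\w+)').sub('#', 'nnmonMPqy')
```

Pattern: one or more of a character in [m-o] (non-capturing group); then one or more of a word character (captured).
Matches: at [0:9] → 'nnmonMPqy'.
Each match is replaced by '#'.

'#'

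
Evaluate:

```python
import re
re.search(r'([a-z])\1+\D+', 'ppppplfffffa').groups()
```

('p',)

The match spans [0:12] → 'ppppplfffffa'.
Captured: group 1 = 'p'.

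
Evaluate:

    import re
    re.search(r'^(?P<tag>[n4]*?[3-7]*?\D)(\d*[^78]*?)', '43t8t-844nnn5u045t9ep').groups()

('43t', '8')

The match spans [0:4] → '43t8'.
Captured: group 1 = '43t', group 2 = '8'.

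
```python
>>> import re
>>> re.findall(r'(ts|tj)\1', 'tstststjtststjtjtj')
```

['ts', 'ts', 'tj']

A backreference is literal: `\1` must see the identical characters the first group matched.
With a single group, `findall` returns only what that group captured — 3 items.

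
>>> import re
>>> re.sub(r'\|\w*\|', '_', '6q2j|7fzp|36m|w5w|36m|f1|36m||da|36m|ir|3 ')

'6q2j_36m_36m_36m_da_ir|3 '

`sub` substitutes '_' at each match site.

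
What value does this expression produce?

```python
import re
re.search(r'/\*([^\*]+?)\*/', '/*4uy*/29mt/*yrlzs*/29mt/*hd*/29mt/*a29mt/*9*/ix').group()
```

'/*4uy*/'

The match spans [0:7] → '/*4uy*/'.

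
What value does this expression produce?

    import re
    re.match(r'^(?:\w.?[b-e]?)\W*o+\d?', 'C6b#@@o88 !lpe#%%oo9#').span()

The pattern matches anchored at the start of the string; then a word character, then optionally any character, then optionally a character in [b-e] (non-capturing group); then zero or more of a non-word character, then one or more of a literal 'o', then optionally a digit.
`match` is anchored at position 0; if the pattern doesn't fit there, it returns None.
The match spans [0:8] → 'C6b#@@o8'.

(0, 8)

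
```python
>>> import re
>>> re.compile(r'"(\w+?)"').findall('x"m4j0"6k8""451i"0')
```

With a single group, `findall` returns only what that group captured — 2 items.

['m4j0', '451i']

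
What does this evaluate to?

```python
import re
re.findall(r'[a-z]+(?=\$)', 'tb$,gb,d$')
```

['tb', 'd']

The positive lookaround only admits positions where the adjacent text matches; those characters stay outside the span.
With no groups in the pattern, `findall` gives back each whole match — 2 here.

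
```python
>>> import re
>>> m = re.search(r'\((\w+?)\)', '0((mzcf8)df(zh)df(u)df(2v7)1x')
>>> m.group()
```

The match spans [2:9] → '(mzcf8)'.

'(mzcf8)'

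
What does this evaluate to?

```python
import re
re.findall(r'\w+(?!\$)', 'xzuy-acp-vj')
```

['xzuy', 'acp', 'vj']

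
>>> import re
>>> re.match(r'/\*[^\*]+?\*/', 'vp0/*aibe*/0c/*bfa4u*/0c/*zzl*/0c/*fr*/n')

`match` is anchored at position 0; if the pattern doesn't fit there, it returns None.
Here position 0 doesn't satisfy it, so the call returns None.

None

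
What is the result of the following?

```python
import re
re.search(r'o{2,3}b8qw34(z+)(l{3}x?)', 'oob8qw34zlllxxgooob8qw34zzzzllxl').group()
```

The match spans [0:13] → 'oob8qw34zlllx'.

'oob8qw34zlllx'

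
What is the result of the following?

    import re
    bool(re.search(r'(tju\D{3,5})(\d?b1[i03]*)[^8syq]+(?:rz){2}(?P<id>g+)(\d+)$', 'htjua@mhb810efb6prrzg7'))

Pattern: the literal 'tju', then 3 to 5 of a non-digit (captured); then optionally a digit, then the literal 'b1', then zero or more of one of [i03] (captured); then one or more of any character except [8syq], then the literal 'rz' repeated 2 times; then one or more of a literal 'g' (captured as 'id'); then one or more of a digit (captured); then anchored at the end.
Here nothing in the string fits, so the call returns None, and `bool(None)` is False.

False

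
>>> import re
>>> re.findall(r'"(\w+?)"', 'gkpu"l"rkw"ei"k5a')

Scanning left to right: at [4:7] match '"l"', group 1 = 'l'; at [10:14] match '"ei"', group 1 = 'ei'.
One capturing group, so `findall` returns just the captured substring from each match — 2 in all.

['l', 'ei']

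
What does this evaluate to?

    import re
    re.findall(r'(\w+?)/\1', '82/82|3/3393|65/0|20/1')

`\1` has to match the exact text group 1 already captured.
Scanning left to right: at [0:5] match '82/82', group 1 = '82'; at [6:9] match '3/3', group 1 = '3'.
With a single group, `findall` returns only what that group captured — 2 items.

['82', '3']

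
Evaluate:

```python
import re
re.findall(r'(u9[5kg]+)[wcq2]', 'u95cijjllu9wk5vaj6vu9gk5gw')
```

['u95', 'u9gk5g']

This matches the literal 'u9', then one or more of one of [5kg] (captured); then one of [wcq2].
Scanning left to right: at [0:4] match 'u95c', group 1 = 'u95'; at [19:26] match 'u9gk5gw', group 1 = 'u9gk5g'.
One capturing group, so `findall` returns just the captured substring from each match — 2 in all.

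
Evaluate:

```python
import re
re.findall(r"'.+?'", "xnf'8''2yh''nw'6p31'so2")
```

["'8'", "'2yh'", "'nw'"]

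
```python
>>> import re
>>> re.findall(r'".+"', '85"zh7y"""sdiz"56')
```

['"zh7y"""sdiz"']

With no groups in the pattern, `findall` gives back each whole match — 1 here.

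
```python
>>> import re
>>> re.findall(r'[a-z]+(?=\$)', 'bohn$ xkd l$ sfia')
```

The positive lookaround only admits positions where the adjacent text matches; those characters stay outside the span.
With no groups in the pattern, `findall` gives back each whole match — 2 here.

['bohn', 'l']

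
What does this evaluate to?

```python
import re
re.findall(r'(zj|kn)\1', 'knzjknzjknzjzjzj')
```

['zj']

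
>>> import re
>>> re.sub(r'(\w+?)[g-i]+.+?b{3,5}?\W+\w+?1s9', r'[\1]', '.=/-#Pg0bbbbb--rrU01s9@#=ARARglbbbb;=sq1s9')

The pattern matches one or more of a word character (lazy) (captured); then one or more of a character in [g-i]; then one or more of any character (lazy), then 3 to 5 of the literal 'b' (lazy); then one or more of a non-word character, then one or more of a word character (lazy), then the literal '1s9'.
Because the quantifier is non-greedy, it stops expanding at the earliest point where the rest of the pattern can succeed.
Matches: at [5:22] → 'Pg0bbbbb--rrU01s9'; at [25:42] → 'ARARglbbbb;=sq1s9'.
The replacement refers to a captured group, so each match is rewritten using its own captured text.

'.=/-#[P]@#=[ARAR]'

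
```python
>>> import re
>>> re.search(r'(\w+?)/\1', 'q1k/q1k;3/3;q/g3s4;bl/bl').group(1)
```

`\1` is not a pattern — it's the concrete string captured by group 1, re-applied verbatim.
`search` walks the string left to right and returns the first match it finds.
The match spans [0:7] → 'q1k/q1k'.
Captured: group 1 = 'q1k'.

'q1k'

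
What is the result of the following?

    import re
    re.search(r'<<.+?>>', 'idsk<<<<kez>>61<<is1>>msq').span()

A non-greedy quantifier consumes as few characters as it can — just enough that the remainder of the pattern still matches from where it stops; whatever follows it matches normally.
The match spans [4:13] → '<<<<kez>>'.

(4, 13)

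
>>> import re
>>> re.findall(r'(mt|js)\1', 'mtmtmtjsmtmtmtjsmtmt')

['mt', 'mt', 'mt']

`\1` has to match the exact text group 1 already captured.
Because there's exactly one group, `findall` drops the full match and keeps group 1 from each hit.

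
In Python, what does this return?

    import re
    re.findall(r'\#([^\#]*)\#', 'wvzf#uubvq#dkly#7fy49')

['uubvq']

One capturing group, so `findall` returns just the captured substring from the one match — 1 in all.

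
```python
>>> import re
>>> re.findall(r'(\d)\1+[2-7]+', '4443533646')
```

After group 1 captures some text, `\1` only succeeds where that same text appears again.
Matches: at [0:10] match '4443533646', group 1 = '4'.
With a single group, `findall` returns only what that group captured — 1 item.

['4']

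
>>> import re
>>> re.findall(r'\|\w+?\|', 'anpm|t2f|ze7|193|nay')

Since nothing is captured, `findall` lists the 2 matched substrings directly.

['|t2f|', '|193|']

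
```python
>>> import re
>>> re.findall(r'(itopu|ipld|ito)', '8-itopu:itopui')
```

['itopu', 'itopu']

Alternation isn't longest-match — the leftmost alternative that fits at this position is chosen.
With a single group, `findall` returns only what that group captured — 2 items.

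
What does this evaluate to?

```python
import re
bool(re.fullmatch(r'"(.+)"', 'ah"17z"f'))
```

False

`re.fullmatch` requires the pattern to consume the entire string.
Here the pattern can't cover the whole string, so the call returns None, and `bool(None)` is False.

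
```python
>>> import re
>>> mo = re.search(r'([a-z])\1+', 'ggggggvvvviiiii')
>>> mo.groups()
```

('g',)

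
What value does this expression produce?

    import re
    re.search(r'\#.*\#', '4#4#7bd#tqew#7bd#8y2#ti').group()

The match spans [1:21] → '#4#7bd#tqew#7bd#8y2#'.

'#4#7bd#tqew#7bd#8y2#'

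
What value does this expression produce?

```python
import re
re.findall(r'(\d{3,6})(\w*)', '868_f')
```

[('868', '_f')]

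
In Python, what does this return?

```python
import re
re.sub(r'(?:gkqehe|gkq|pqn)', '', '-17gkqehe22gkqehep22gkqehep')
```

Branches in `(...|...)` are attempted left-to-right; the first branch that allows the whole pattern to succeed is taken.
Each match is replaced by ''.

'-1722p22p'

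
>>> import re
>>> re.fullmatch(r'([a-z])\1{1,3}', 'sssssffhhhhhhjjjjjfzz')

None

`fullmatch` succeeds only if the pattern covers the string from start to end.
Here the pattern can't cover the whole string, so the call returns None.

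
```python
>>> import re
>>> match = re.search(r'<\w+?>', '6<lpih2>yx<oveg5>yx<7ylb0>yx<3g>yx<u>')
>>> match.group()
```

'<lpih2>'

The match spans [1:8] → '<lpih2>'.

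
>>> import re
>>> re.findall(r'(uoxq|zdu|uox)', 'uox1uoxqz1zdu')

['uox', 'uoxq', 'zdu']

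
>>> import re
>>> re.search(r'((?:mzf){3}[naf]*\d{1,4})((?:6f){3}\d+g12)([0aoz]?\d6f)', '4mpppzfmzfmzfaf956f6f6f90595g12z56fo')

None

Pattern: the literal 'mzf' repeated 3 times, then zero or more of one of [naf], then 1 to 4 of a digit (captured); then the literal '6f' repeated 3 times, then one or more of a digit, then the literal 'g12' (captured); then optionally one of [0aoz], then a digit, then the literal '6f' (captured).
Unlike `match`, `search` isn't anchored — it looks for the pattern anywhere in the string.
Here no position works, so the call returns None.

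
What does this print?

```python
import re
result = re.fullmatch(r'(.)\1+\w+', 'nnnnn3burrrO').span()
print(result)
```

The backreference `\1` re-matches whatever the first group consumed, character for character.
`re.fullmatch` requires the pattern to consume the entire string.
The match spans [0:12] → 'nnnnn3burrrO'.
Captured: group 1 = 'n'.

(0, 12)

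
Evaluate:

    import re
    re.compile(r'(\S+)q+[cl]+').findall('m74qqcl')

['m74q']

This matches one or more of a non-whitespace character (captured); then one or more of a literal 'q'; then one or more of one of [cl].
Because there's exactly one group, `findall` drops the full match and keeps group 1 from the one hit.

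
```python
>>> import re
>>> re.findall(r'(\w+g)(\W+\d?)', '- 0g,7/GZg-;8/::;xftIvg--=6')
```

[('0g', ',7'), ('GZg', '-;8'), ('xftIvg', '--=6')]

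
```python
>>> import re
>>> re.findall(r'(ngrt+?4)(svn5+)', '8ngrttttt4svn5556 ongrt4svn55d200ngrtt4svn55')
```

[('ngrttttt4', 'svn555'), ('ngrt4', 'svn55'), ('ngrtt4', 'svn55')]

The pattern matches the literal 'ngr', then one or more of a literal 't' (lazy), then a literal '4' (captured); then the literal 'svn', then one or more of the literal '5' (captured).
Multiple groups make `findall` return tuples — one 2-tuple for each match.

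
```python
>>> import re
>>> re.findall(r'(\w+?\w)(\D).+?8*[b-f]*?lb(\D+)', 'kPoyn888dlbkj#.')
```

[('kP', 'o', 'kj#.')]

Pattern: one or more of a word character (lazy), then a word character (captured); then a non-digit (captured); then one or more of any character (lazy); then zero or more of a literal '8', then zero or more of a character in [b-f] (lazy), then the literal 'lb'; then one or more of a non-digit (captured).
The `?` after the quantifier makes it lazy — it takes as little as possible before letting the rest of the pattern try.
Scanning left to right: at [0:15] match 'kPoyn888dlbkj#.', groups = ('kP', 'o', 'kj#.').
`findall` packs the 3 group values into a tuple for every match.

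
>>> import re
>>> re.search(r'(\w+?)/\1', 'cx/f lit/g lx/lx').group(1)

The match spans [11:16] → 'lx/lx'.
Captured: group 1 = 'lx'.

'lx'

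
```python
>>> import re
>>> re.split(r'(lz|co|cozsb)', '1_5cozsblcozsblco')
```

Alternation isn't longest-match — the leftmost alternative that fits at this position is chosen.
With a capturing group present, the delimiter's captured portion is kept in the result list.

['1_5', 'co', 'zsbl', 'co', 'zsbl', 'co', '']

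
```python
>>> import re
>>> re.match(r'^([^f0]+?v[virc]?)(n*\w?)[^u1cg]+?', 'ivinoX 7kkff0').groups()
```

('ivi', 'no')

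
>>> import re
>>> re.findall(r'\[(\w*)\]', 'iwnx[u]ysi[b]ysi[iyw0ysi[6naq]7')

['u', 'b', '6naq']

With a single group, `findall` returns only what that group captured — 3 items.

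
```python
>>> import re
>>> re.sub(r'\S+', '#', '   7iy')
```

'   #'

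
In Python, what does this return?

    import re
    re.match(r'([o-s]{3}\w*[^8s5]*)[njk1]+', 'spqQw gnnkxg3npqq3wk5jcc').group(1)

'spqQw gnnkxg3npqq3w'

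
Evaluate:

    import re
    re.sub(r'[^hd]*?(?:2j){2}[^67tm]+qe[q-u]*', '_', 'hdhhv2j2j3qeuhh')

This matches zero or more of any character except [hd] (lazy), then the literal '2j' repeated 2 times; then one or more of any character except [67tm]; then the literal 'qe', then zero or more of a character in [q-u].
Matches: at [4:13] → 'v2j2j3qeu'.
Every occurrence is swapped for '_'.

'hdhh_hh'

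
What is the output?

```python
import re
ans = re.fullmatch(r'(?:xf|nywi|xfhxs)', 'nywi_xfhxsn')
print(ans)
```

`re.fullmatch` is like wrapping the pattern in `^…$` (in single-line mode).
Here the string isn't matched end-to-end, so the call returns None.

None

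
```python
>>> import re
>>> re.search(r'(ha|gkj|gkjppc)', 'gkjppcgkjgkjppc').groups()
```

('gkj',)

The match spans [0:3] → 'gkj'.
Captured: group 1 = 'gkj'.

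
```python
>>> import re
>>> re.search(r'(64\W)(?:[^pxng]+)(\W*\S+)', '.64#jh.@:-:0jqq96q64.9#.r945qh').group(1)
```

The match spans [1:30] → '64#jh.@:-:0jqq96q64.9#.r945qh'.
Captured: group 1 = '64#', group 2 = 'h'.

'64#'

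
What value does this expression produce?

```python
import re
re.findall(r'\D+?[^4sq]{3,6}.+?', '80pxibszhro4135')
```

A `+?`/`*?`/`{m,n}?` starts at its minimum and grows only as far as needed for what follows to match.
`findall` yields the raw match text (2 of them) because the pattern has no groups.

['pxibs', 'zhro4']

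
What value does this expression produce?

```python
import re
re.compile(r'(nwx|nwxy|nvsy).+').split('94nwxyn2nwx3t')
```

['94', 'nwx', '']

Alternation tries branches left to right and keeps the first one that lets the overall match succeed at that position.
Matches to split on: at [2:13] → 'nwxyn2nwx3t'.
`re.split` interleaves the captured-group text with the surrounding fragments.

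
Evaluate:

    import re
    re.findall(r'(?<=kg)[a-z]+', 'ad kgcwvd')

Because the assertion is zero-width, the text it checks is not consumed and won't appear in the result.
With no groups in the pattern, `findall` gives back each whole match — 1 here.

['cwvd']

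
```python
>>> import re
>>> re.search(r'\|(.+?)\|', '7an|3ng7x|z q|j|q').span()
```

(3, 10)

`re.search` scans for the first position where the pattern succeeds.
The match spans [3:10] → '|3ng7x|'.
Captured: group 1 = '3ng7x'.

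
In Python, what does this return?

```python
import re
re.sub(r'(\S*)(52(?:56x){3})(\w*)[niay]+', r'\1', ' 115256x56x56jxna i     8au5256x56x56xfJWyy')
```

' 115256x56x56jxna i     8au'

`\1` in the replacement pulls in group 1's text for each match.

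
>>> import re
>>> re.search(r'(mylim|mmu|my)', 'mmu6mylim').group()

'mmu'

Unlike `match`, `search` isn't anchored — it looks for the pattern anywhere in the string.
The match spans [0:3] → 'mmu'.
Captured: group 1 = 'mmu'.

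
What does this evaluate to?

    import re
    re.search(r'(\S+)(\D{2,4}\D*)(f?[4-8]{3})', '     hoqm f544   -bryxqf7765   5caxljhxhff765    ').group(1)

The match spans [5:14] → 'hoqm f544'.
Captured: group 1 = 'hoqm', group 2 = ' f', group 3 = '544'.

'hoqm'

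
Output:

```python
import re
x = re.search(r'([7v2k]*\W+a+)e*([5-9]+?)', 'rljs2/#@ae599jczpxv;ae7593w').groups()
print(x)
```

('2/#@a', '5')

The match spans [4:11] → '2/#@ae5'.
Captured: group 1 = '2/#@a', group 2 = '5'.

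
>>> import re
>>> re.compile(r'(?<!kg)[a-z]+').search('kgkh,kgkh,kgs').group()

'kgkh'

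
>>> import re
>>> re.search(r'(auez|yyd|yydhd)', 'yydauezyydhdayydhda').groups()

('yyd',)

The match spans [0:3] → 'yyd'.
Captured: group 1 = 'yyd'.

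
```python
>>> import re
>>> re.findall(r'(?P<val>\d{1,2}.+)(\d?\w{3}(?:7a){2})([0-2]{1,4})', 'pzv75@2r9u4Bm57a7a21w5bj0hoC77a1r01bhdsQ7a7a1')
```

[('75@2r9u4Bm57a7a21w5bj0hoC77a1r01bh', 'dsQ7a7a', '1')]

This matches 1 to 2 of a digit, then one or more of any character (captured as 'val'); then optionally a digit, then exactly 3 of a word character, then the literal '7a' repeated 2 times (captured); then 1 to 4 of a character in [0-2] (captured).
Walking the string: at [3:45] match '75@2r9u4Bm57a7a21w5bj0hoC77a1r01bhdsQ7a7a1', groups = ('75@2r9u4Bm57a7a21w5bj0hoC77a1r01bh', 'dsQ7a7a', '1').
Multiple groups make `findall` return tuples — one 3-tuple for the one match.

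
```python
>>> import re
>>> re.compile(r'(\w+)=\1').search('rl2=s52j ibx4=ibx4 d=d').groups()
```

The match spans [9:18] → 'ibx4=ibx4'.
Captured: group 1 = 'ibx4'.

('ibx4',)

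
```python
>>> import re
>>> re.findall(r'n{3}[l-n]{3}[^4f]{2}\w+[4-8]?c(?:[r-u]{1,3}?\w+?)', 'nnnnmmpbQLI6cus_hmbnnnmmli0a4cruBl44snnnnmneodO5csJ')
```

Pattern: exactly 3 of the literal 'n', then exactly 3 of a character in [l-n]; then exactly 2 of any character except [4f], then one or more of a word character; then optionally a character in [4-8]; then a literal 'c'; then 1 to 3 of a character in [r-u] (lazy), then one or more of a word character (lazy) (non-capturing group).
Scanning left to right: at [0:51] → 'nnnnmmpbQLI6cus_hmbnnnmmli0a4cruBl44snnnnmneodO5csJ'.
No capturing groups, so `findall` returns the 1 full match string.

['nnnnmmpbQLI6cus_hmbnnnmmli0a4cruBl44snnnnmneodO5csJ']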